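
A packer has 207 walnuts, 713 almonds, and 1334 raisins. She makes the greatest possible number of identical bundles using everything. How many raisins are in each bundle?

Number of bundles = gcd(207, 713, 1334).
207 = 3^2 × 23
713 = 23 × 31
1334 = 2 × 23 × 29
gcd(207, 713, 1334) = 23.
raisins per bundle = 1334 / 23 = 58.

58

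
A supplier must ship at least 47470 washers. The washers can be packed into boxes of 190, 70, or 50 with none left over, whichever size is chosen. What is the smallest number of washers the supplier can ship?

The number of washers must be a common multiple of 190, 70, and 50, so a multiple of their LCM.
190 = 2 × 5 × 19
70 = 2 × 5 × 7
50 = 2 × 5^2
LCM(190, 70, 50) = 2 × 5^2 × 7 × 19 = 6650.
Smallest multiple of 6650 that is ≥ 47470: ⌈47470/6650⌉ × 6650 = 8 × 6650 = 53200.

53200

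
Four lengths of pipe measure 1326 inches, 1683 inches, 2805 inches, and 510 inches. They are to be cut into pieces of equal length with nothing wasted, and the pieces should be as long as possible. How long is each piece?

Each piece length must divide every original length, so the longest possible is gcd(1326, 1683, 2805, 510).
1326 = 2 × 3 × 13 × 17
1683 = 3^2 × 11 × 17
2805 = 3 × 5 × 11 × 17
510 = 2 × 3 × 5 × 17
gcd(1326, 1683, 2805, 510) = 3 × 17 = 51.

51 inches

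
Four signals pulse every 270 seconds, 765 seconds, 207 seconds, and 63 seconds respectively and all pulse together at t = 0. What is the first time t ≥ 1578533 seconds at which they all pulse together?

Joint pulses occur at multiples of LCM(270, 765, 207, 63).
270 = 2 × 3^3 × 5
765 = 3^2 × 5 × 17
207 = 3^2 × 23
63 = 3^2 × 7
LCM(270, 765, 207, 63) = 2 × 3^3 × 5 × 7 × 17 × 23 = 738990.
Smallest multiple of 738990 that is ≥ 1578533: ⌈1578533/738990⌉ × 738990 = 3 × 738990 = 2216970.

2216970 seconds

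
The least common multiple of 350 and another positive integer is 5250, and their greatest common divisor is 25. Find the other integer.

gcd × lcm = product of the two integers, so the other integer is (25 × 5250) / 350 = 375.

375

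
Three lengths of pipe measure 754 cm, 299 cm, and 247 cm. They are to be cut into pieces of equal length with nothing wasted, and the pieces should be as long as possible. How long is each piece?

13 cm

Each piece length must divide every original length, so the longest possible is gcd(754, 299, 247).
754 = 2 × 13 × 29
299 = 13 × 23
247 = 13 × 19
gcd(754, 299, 247) = 13.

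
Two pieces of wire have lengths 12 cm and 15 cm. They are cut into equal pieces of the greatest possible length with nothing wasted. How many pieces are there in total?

9

Piece length = gcd(12, 15).
12 = 2^2 × 3
15 = 3 × 5
gcd(12, 15) = 3.
Total pieces = 12/3 + 15/3 = 4 + 5 = 9.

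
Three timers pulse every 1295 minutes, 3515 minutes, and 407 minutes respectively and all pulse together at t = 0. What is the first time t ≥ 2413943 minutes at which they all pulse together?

Joint pulses occur at multiples of LCM(1295, 3515, 407).
1295 = 5 × 7 × 37
3515 = 5 × 19 × 37
407 = 11 × 37
LCM(1295, 3515, 407) = 5 × 7 × 11 × 19 × 37 = 270655.
Smallest multiple of 270655 that is ≥ 2413943: ⌈2413943/270655⌉ × 270655 = 9 × 270655 = 2435895.

2435895 minutes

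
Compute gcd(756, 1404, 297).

756 = 2^2 × 3^3 × 7
1404 = 2^2 × 3^3 × 13
297 = 3^3 × 11
gcd(756, 1404, 297) = 3^3 = 27.

27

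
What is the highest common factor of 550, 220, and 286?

550 = 2 × 5^2 × 11
220 = 2^2 × 5 × 11
286 = 2 × 11 × 13
gcd(550, 220, 286) = 2 × 11 = 22.

22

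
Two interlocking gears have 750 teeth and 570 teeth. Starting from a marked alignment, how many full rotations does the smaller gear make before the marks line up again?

The first common completion time is the LCM of the periods.
750 = 2 × 3 × 5^3
570 = 2 × 3 × 5 × 19
LCM(750, 570) = 2 × 3 × 5^3 × 19 = 14250.
Rotations for period 570: 14250 / 570 = 25.

25 rotations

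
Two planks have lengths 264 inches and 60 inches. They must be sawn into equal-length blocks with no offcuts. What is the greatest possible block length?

12 inches

The block length must divide every plank, so the greatest is gcd(264, 60).
264 = 2^3 × 3 × 11
60 = 2^2 × 3 × 5
gcd(264, 60) = 2^2 × 3 = 12.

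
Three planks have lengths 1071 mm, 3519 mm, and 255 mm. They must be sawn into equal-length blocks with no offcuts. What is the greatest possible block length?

51 mm

The block length must divide every plank, so the greatest is gcd(1071, 3519, 255).
1071 = 3^2 × 7 × 17
3519 = 3^2 × 17 × 23
255 = 3 × 5 × 17
gcd(1071, 3519, 255) = 3 × 17 = 51.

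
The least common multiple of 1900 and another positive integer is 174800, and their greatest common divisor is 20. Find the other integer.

1840

gcd × lcm = product of the two integers, so the other integer is (20 × 174800) / 1900 = 1840.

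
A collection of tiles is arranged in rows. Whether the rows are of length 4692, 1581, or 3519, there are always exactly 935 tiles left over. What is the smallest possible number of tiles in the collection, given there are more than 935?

N − 935 must be a common multiple of 4692, 1581, and 3519.
4692 = 2^2 × 3 × 17 × 23
1581 = 3 × 17 × 31
3519 = 3^2 × 17 × 23
LCM(4692, 1581, 3519) = 2^2 × 3^2 × 17 × 23 × 31 = 436356.
Smallest N > 935 is LCM + 935 = 436356 + 935 = 437291.

437291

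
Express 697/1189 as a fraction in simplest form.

697 = 17 × 41
1189 = 29 × 41
gcd(697, 1189) = 41.
Divide numerator and denominator by 41: 697/1189 = 17/29.

17/29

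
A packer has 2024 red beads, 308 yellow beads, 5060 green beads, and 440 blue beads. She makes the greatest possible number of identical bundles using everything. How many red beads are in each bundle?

Number of bundles = gcd(2024, 308, 5060, 440).
2024 = 2^3 × 11 × 23
308 = 2^2 × 7 × 11
5060 = 2^2 × 5 × 11 × 23
440 = 2^3 × 5 × 11
gcd(2024, 308, 5060, 440) = 2^2 × 11 = 44.
red beads per bundle = 2024 / 44 = 46.

46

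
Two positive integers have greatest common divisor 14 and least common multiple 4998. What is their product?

69972

For any two positive integers, gcd × lcm = product = 14 × 4998 = 69972.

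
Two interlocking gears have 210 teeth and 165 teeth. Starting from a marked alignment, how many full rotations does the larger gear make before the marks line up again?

The first common completion time is the LCM of the periods.
210 = 2 × 3 × 5 × 7
165 = 3 × 5 × 11
LCM(210, 165) = 2 × 3 × 5 × 7 × 11 = 2310.
Rotations for period 210: 2310 / 210 = 11.

11 rotations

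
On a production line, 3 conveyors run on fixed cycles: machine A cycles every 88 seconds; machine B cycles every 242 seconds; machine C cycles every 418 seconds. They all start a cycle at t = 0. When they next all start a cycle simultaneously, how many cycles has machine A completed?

All finish a whole number of cycles simultaneously at t = LCM of the periods.
88 = 2^3 × 11
242 = 2 × 11^2
418 = 2 × 11 × 19
LCM(88, 242, 418) = 2^3 × 11^2 × 19 = 18392.
Cycles for period 88: 18392 / 88 = 209.

209 cycles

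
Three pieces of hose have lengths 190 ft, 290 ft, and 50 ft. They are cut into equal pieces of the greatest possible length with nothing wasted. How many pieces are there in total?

53

Piece length = gcd(190, 290, 50).
190 = 2 × 5 × 19
290 = 2 × 5 × 29
50 = 2 × 5^2
gcd(190, 290, 50) = 2 × 5 = 10.
Total pieces = 190/10 + 290/10 + 50/10 = 19 + 29 + 5 = 53.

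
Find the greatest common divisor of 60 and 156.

60 = 2^2 × 3 × 5
156 = 2^2 × 3 × 13
gcd(60, 156) = 2^2 × 3 = 12.

12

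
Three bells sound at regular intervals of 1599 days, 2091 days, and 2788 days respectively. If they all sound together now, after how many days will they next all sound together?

We need the least common multiple of the intervals.
1599 = 3 × 13 × 41
2091 = 3 × 17 × 41
2788 = 2^2 × 17 × 41
LCM(1599, 2091, 2788) = 2^2 × 3 × 13 × 17 × 41 = 108732.

108732 days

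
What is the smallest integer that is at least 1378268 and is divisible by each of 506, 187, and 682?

1599972

The integer must be a common multiple of 506, 187, and 682, so a multiple of their LCM.
506 = 2 × 11 × 23
187 = 11 × 17
682 = 2 × 11 × 31
LCM(506, 187, 682) = 2 × 11 × 17 × 23 × 31 = 266662.
Smallest multiple of 266662 that is ≥ 1378268: ⌈1378268/266662⌉ × 266662 = 6 × 266662 = 1599972.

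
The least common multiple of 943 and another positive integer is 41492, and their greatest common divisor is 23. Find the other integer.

gcd × lcm = product of the two integers, so the other integer is (23 × 41492) / 943 = 1012.

1012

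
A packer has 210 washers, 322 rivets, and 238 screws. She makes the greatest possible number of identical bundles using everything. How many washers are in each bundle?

15

Number of bundles = gcd(210, 322, 238).
210 = 2 × 3 × 5 × 7
322 = 2 × 7 × 23
238 = 2 × 7 × 17
gcd(210, 322, 238) = 2 × 7 = 14.
washers per bundle = 210 / 14 = 15.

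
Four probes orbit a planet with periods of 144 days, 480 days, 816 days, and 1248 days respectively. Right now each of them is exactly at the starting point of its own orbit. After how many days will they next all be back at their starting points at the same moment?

We need the least common multiple of the intervals.
144 = 2^4 × 3^2
480 = 2^5 × 3 × 5
816 = 2^4 × 3 × 17
1248 = 2^5 × 3 × 13
LCM(144, 480, 816, 1248) = 2^5 × 3^2 × 5 × 13 × 17 = 318240.

318240 days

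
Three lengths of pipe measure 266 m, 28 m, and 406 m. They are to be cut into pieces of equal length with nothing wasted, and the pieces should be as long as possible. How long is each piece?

14 m

Each piece length must divide every original length, so the longest possible is gcd(266, 28, 406).
266 = 2 × 7 × 19
28 = 2^2 × 7
406 = 2 × 7 × 29
gcd(266, 28, 406) = 2 × 7 = 14.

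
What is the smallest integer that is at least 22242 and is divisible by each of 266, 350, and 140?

The integer must be a common multiple of 266, 350, and 140, so a multiple of their LCM.
266 = 2 × 7 × 19
350 = 2 × 5^2 × 7
140 = 2^2 × 5 × 7
LCM(266, 350, 140) = 2^2 × 5^2 × 7 × 19 = 13300.
Smallest multiple of 13300 that is ≥ 22242: ⌈22242/13300⌉ × 13300 = 2 × 13300 = 26600.

26600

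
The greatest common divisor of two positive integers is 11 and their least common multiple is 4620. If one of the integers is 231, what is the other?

220

For two integers, gcd × lcm = product, so the other is (11 × 4620) / 231 = 50820 / 231 = 220.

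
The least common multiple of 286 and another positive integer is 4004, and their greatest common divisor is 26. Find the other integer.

gcd × lcm = product of the two integers, so the other integer is (26 × 4004) / 286 = 364.

364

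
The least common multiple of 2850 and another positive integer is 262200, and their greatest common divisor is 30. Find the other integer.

gcd × lcm = product of the two integers, so the other integer is (30 × 262200) / 2850 = 2760.

2760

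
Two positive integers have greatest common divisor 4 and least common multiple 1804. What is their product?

7216

For any two positive integers, gcd × lcm = product = 4 × 1804 = 7216.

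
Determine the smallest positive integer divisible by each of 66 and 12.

132

66 = 2 × 3 × 11
12 = 2^2 × 3
LCM(66, 12) = 2^2 × 3 × 11 = 132.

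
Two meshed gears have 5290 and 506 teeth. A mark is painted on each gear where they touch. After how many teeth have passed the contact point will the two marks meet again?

58190 teeth

We need the least common multiple of the intervals.
5290 = 2 × 5 × 23^2
506 = 2 × 11 × 23
LCM(5290, 506) = 2 × 5 × 11 × 23^2 = 58190.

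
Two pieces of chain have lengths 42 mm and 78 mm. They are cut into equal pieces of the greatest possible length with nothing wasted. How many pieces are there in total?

Piece length = gcd(42, 78).
42 = 2 × 3 × 7
78 = 2 × 3 × 13
gcd(42, 78) = 2 × 3 = 6.
Total pieces = 42/6 + 78/6 = 7 + 13 = 20.

20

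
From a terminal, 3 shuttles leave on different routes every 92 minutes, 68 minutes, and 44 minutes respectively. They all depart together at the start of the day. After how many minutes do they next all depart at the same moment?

17204 minutes

The first simultaneous occurrence is after LCM of the individual periods.
92 = 2^2 × 23
68 = 2^2 × 17
44 = 2^2 × 11
LCM(92, 68, 44) = 2^2 × 11 × 17 × 23 = 17204.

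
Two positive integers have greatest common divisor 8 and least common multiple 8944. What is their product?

71552

For any two positive integers, gcd × lcm = product = 8 × 8944 = 71552.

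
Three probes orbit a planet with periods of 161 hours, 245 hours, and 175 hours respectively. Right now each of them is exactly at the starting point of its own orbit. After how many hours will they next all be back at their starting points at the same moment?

28175 hours

We need the least common multiple of the intervals.
161 = 7 × 23
245 = 5 × 7^2
175 = 5^2 × 7
LCM(161, 245, 175) = 5^2 × 7^2 × 23 = 28175.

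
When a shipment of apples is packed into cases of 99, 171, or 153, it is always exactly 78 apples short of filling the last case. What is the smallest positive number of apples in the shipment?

Being 78 short of a full case of size k means N ≡ −78 (mod k), i.e. N + 78 is a multiple of each size.
99 = 3^2 × 11
171 = 3^2 × 19
153 = 3^2 × 17
LCM(99, 171, 153) = 3^2 × 11 × 17 × 19 = 31977.
Smallest positive N is 31977 − 78 = 31899.

31899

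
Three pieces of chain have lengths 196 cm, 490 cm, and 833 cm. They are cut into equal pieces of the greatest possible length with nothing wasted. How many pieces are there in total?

31

Piece length = gcd(196, 490, 833).
196 = 2^2 × 7^2
490 = 2 × 5 × 7^2
833 = 7^2 × 17
gcd(196, 490, 833) = 7^2 = 49.
Total pieces = 196/49 + 490/49 + 833/49 = 4 + 10 + 17 = 31.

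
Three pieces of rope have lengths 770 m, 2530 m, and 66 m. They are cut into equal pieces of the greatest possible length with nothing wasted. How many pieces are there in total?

Piece length = gcd(770, 2530, 66).
770 = 2 × 5 × 7 × 11
2530 = 2 × 5 × 11 × 23
66 = 2 × 3 × 11
gcd(770, 2530, 66) = 2 × 11 = 22.
Total pieces = 770/22 + 2530/22 + 66/22 = 35 + 115 + 3 = 153.

153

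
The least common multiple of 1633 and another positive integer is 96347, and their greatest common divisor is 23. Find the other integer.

1357

gcd × lcm = product of the two integers, so the other integer is (23 × 96347) / 1633 = 1357.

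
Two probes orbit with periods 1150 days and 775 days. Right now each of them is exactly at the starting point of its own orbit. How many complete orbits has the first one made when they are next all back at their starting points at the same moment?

The first common completion time is the LCM of the periods.
1150 = 2 × 5^2 × 23
775 = 5^2 × 31
LCM(1150, 775) = 2 × 5^2 × 23 × 31 = 35650.
Orbits for period 1150: 35650 / 1150 = 31.

31 orbits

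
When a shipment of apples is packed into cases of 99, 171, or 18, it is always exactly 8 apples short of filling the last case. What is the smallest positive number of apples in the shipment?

3754

Being 8 short of a full case of size k means N ≡ −8 (mod k), i.e. N + 8 is a multiple of each size.
99 = 3^2 × 11
171 = 3^2 × 19
18 = 2 × 3^2
LCM(99, 171, 18) = 2 × 3^2 × 11 × 19 = 3762.
Smallest positive N is 3762 − 8 = 3754.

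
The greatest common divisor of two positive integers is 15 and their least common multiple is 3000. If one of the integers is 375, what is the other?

For two integers, gcd × lcm = product, so the other is (15 × 3000) / 375 = 45000 / 375 = 120.

120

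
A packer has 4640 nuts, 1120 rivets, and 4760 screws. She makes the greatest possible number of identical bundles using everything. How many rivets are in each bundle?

28

Number of bundles = gcd(4640, 1120, 4760).
4640 = 2^5 × 5 × 29
1120 = 2^5 × 5 × 7
4760 = 2^3 × 5 × 7 × 17
gcd(4640, 1120, 4760) = 2^3 × 5 = 40.
rivets per bundle = 1120 / 40 = 28.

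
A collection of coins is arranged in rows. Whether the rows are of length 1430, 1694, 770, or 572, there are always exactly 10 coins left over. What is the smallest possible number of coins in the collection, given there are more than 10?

220230

N − 10 must be a common multiple of 1430, 1694, 770, and 572.
1430 = 2 × 5 × 11 × 13
1694 = 2 × 7 × 11^2
770 = 2 × 5 × 7 × 11
572 = 2^2 × 11 × 13
LCM(1430, 1694, 770, 572) = 2^2 × 5 × 7 × 11^2 × 13 = 220220.
Smallest N > 10 is LCM + 10 = 220220 + 10 = 220230.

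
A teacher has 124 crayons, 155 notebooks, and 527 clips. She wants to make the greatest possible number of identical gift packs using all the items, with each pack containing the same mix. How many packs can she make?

31 packs

The pack count must divide each quantity, so the greatest is gcd(124, 155, 527).
124 = 2^2 × 31
155 = 5 × 31
527 = 17 × 31
gcd(124, 155, 527) = 31.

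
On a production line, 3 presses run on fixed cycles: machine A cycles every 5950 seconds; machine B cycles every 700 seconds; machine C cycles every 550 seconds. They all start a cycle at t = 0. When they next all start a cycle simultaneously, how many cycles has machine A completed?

They are all back at their starting positions together after one LCM of the periods.
5950 = 2 × 5^2 × 7 × 17
700 = 2^2 × 5^2 × 7
550 = 2 × 5^2 × 11
LCM(5950, 700, 550) = 2^2 × 5^2 × 7 × 11 × 17 = 130900.
Cycles for period 5950: 130900 / 5950 = 22.

22 cycles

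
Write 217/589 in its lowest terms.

217 = 7 × 31
589 = 19 × 31
gcd(217, 589) = 31.
Divide numerator and denominator by 31: 217/589 = 7/19.

7/19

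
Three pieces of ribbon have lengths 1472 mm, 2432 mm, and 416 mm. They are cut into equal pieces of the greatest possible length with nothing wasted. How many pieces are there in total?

Piece length = gcd(1472, 2432, 416).
1472 = 2^6 × 23
2432 = 2^7 × 19
416 = 2^5 × 13
gcd(1472, 2432, 416) = 2^5 = 32.
Total pieces = 1472/32 + 2432/32 + 416/32 = 46 + 76 + 13 = 135.

135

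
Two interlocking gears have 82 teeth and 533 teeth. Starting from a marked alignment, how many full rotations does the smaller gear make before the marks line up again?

All finish a whole number of cycles simultaneously at t = LCM of the periods.
82 = 2 × 41
533 = 13 × 41
LCM(82, 533) = 2 × 13 × 41 = 1066.
Rotations for period 82: 1066 / 82 = 13.

13 rotations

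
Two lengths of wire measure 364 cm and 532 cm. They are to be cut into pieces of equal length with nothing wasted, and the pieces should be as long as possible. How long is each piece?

28 cm

Each piece length must divide every original length, so the longest possible is gcd(364, 532).
364 = 2^2 × 7 × 13
532 = 2^2 × 7 × 19
gcd(364, 532) = 2^2 × 7 = 28.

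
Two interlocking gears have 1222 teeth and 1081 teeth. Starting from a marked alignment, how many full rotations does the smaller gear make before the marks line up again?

26 rotations

All finish a whole number of cycles simultaneously at t = LCM of the periods.
1222 = 2 × 13 × 47
1081 = 23 × 47
LCM(1222, 1081) = 2 × 13 × 23 × 47 = 28106.
Rotations for period 1081: 28106 / 1081 = 26.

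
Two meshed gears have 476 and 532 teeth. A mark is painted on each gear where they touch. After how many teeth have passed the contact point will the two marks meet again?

9044 teeth

They coincide at every common multiple of the periods; the first is the LCM.
476 = 2^2 × 7 × 17
532 = 2^2 × 7 × 19
LCM(476, 532) = 2^2 × 7 × 17 × 19 = 9044.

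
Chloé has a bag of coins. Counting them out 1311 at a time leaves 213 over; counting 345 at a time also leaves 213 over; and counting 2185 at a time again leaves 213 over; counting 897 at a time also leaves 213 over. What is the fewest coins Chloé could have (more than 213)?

N − 213 must be a common multiple of 1311, 345, 2185, and 897.
1311 = 3 × 19 × 23
345 = 3 × 5 × 23
2185 = 5 × 19 × 23
897 = 3 × 13 × 23
LCM(1311, 345, 2185, 897) = 3 × 5 × 13 × 19 × 23 = 85215.
Smallest N > 213 is LCM + 213 = 85215 + 213 = 85428.

85428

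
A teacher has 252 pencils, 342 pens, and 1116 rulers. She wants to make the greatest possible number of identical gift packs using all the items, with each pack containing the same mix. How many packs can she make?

The pack count must divide each quantity, so the greatest is gcd(252, 342, 1116).
252 = 2^2 × 3^2 × 7
342 = 2 × 3^2 × 19
1116 = 2^2 × 3^2 × 31
gcd(252, 342, 1116) = 2 × 3^2 = 18.

18 packs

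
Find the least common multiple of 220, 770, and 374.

26180

220 = 2^2 × 5 × 11
770 = 2 × 5 × 7 × 11
374 = 2 × 11 × 17
LCM(220, 770, 374) = 2^2 × 5 × 7 × 11 × 17 = 26180.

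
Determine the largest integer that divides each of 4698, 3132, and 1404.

54

4698 = 2 × 3^4 × 29
3132 = 2^2 × 3^3 × 29
1404 = 2^2 × 3^3 × 13
gcd(4698, 3132, 1404) = 2 × 3^3 = 54.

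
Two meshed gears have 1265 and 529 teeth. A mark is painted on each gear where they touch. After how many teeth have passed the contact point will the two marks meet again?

The first simultaneous occurrence is after LCM of the individual periods.
1265 = 5 × 11 × 23
529 = 23^2
LCM(1265, 529) = 5 × 11 × 23^2 = 29095.

29095 teeth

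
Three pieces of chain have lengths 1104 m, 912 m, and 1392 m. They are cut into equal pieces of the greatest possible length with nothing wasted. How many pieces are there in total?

Piece length = gcd(1104, 912, 1392).
1104 = 2^4 × 3 × 23
912 = 2^4 × 3 × 19
1392 = 2^4 × 3 × 29
gcd(1104, 912, 1392) = 2^4 × 3 = 48.
Total pieces = 1104/48 + 912/48 + 1392/48 = 23 + 19 + 29 = 71.

71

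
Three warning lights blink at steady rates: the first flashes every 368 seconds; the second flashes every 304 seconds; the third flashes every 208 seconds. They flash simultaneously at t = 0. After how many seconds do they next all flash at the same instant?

They coincide at every common multiple of the periods; the first is the LCM.
368 = 2^4 × 23
304 = 2^4 × 19
208 = 2^4 × 13
LCM(368, 304, 208) = 2^4 × 13 × 19 × 23 = 90896.

90896 seconds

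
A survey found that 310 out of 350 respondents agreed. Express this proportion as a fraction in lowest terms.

310 = 2 × 5 × 31
350 = 2 × 5^2 × 7
gcd(310, 350) = 2 × 5 = 10.
Divide numerator and denominator by 10: 310/350 = 31/35.

31/35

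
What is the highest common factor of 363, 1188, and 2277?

363 = 3 × 11^2
1188 = 2^2 × 3^3 × 11
2277 = 3^2 × 11 × 23
gcd(363, 1188, 2277) = 3 × 11 = 33.

33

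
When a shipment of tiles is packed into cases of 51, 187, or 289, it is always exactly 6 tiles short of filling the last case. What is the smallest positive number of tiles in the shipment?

9531

Being 6 short of a full case of size k means N ≡ −6 (mod k), i.e. N + 6 is a multiple of each size.
51 = 3 × 17
187 = 11 × 17
289 = 17^2
LCM(51, 187, 289) = 3 × 11 × 17^2 = 9537.
Smallest positive N is 9537 − 6 = 9531.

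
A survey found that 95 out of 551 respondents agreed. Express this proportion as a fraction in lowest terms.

95 = 5 × 19
551 = 19 × 29
gcd(95, 551) = 19.
Divide numerator and denominator by 19: 95/551 = 5/29.

5/29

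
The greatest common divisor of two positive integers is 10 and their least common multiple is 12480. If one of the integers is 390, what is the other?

For two integers, gcd × lcm = product, so the other is (10 × 12480) / 390 = 124800 / 390 = 320.

320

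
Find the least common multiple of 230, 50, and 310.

35650

230 = 2 × 5 × 23
50 = 2 × 5^2
310 = 2 × 5 × 31
LCM(230, 50, 310) = 2 × 5^2 × 23 × 31 = 35650.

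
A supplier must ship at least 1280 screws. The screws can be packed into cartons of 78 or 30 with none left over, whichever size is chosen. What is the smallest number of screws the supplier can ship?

1560

The number of screws must be a common multiple of 78 and 30, so a multiple of their LCM.
78 = 2 × 3 × 13
30 = 2 × 3 × 5
LCM(78, 30) = 2 × 3 × 5 × 13 = 390.
Smallest multiple of 390 that is ≥ 1280: ⌈1280/390⌉ × 390 = 4 × 390 = 1560.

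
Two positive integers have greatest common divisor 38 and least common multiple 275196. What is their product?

For any two positive integers, gcd × lcm = product = 38 × 275196 = 10457448.

10457448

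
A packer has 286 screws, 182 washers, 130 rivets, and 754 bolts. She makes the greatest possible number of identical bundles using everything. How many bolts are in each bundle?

Number of bundles = gcd(286, 182, 130, 754).
286 = 2 × 11 × 13
182 = 2 × 7 × 13
130 = 2 × 5 × 13
754 = 2 × 13 × 29
gcd(286, 182, 130, 754) = 2 × 13 = 26.
bolts per bundle = 754 / 26 = 29.

29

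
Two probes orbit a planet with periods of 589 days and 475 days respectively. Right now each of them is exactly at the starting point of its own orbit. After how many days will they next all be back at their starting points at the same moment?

The first simultaneous occurrence is after LCM of the individual periods.
589 = 19 × 31
475 = 5^2 × 19
LCM(589, 475) = 5^2 × 19 × 31 = 14725.

14725 days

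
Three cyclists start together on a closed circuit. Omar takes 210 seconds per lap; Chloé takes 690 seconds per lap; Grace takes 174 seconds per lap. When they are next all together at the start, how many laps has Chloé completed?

All finish a whole number of cycles simultaneously at t = LCM of the periods.
210 = 2 × 3 × 5 × 7
690 = 2 × 3 × 5 × 23
174 = 2 × 3 × 29
LCM(210, 690, 174) = 2 × 3 × 5 × 7 × 23 × 29 = 140070.
Laps for period 690: 140070 / 690 = 203.

203 laps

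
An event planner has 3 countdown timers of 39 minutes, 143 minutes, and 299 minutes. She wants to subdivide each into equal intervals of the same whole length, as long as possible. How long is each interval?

The interval must divide each timer length; the longest such is the gcd.
39 = 3 × 13
143 = 11 × 13
299 = 13 × 23
gcd(39, 143, 299) = 13.

13 minutes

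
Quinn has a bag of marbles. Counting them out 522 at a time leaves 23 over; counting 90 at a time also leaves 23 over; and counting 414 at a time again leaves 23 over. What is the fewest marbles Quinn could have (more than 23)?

N − 23 must be a common multiple of 522, 90, and 414.
522 = 2 × 3^2 × 29
90 = 2 × 3^2 × 5
414 = 2 × 3^2 × 23
LCM(522, 90, 414) = 2 × 3^2 × 5 × 23 × 29 = 60030.
Smallest N > 23 is LCM + 23 = 60030 + 23 = 60053.

60053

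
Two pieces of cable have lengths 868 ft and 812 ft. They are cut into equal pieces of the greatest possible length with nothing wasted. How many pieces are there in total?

60

Piece length = gcd(868, 812).
868 = 2^2 × 7 × 31
812 = 2^2 × 7 × 29
gcd(868, 812) = 2^2 × 7 = 28.
Total pieces = 868/28 + 812/28 = 31 + 29 = 60.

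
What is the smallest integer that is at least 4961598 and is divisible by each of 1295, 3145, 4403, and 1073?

5107480

The integer must be a common multiple of 1295, 3145, 4403, and 1073, so a multiple of their LCM.
1295 = 5 × 7 × 37
3145 = 5 × 17 × 37
4403 = 7 × 17 × 37
1073 = 29 × 37
LCM(1295, 3145, 4403, 1073) = 5 × 7 × 17 × 29 × 37 = 638435.
Smallest multiple of 638435 that is ≥ 4961598: ⌈4961598/638435⌉ × 638435 = 8 × 638435 = 5107480.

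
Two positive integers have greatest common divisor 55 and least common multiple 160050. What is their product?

8802750

For any two positive integers, gcd × lcm = product = 55 × 160050 = 8802750.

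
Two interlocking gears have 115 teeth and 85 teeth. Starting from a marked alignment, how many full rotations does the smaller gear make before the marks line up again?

They are all back at their starting positions together after one LCM of the periods.
115 = 5 × 23
85 = 5 × 17
LCM(115, 85) = 5 × 17 × 23 = 1955.
Rotations for period 85: 1955 / 85 = 23.

23 rotations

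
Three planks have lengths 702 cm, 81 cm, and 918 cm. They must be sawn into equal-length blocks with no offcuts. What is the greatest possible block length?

The block length must divide every plank, so the greatest is gcd(702, 81, 918).
702 = 2 × 3^3 × 13
81 = 3^4
918 = 2 × 3^3 × 17
gcd(702, 81, 918) = 3^3 = 27.

27 cm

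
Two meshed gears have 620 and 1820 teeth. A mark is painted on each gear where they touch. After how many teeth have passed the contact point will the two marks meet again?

The first simultaneous occurrence is after LCM of the individual periods.
620 = 2^2 × 5 × 31
1820 = 2^2 × 5 × 7 × 13
LCM(620, 1820) = 2^2 × 5 × 7 × 13 × 31 = 56420.

56420 teeth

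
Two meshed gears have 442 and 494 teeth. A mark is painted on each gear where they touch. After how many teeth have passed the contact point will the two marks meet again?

We need the least common multiple of the intervals.
442 = 2 × 13 × 17
494 = 2 × 13 × 19
LCM(442, 494) = 2 × 13 × 17 × 19 = 8398.

8398 teeth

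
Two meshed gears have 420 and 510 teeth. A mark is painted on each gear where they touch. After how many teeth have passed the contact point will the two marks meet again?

7140 teeth

We need the least common multiple of the intervals.
420 = 2^2 × 3 × 5 × 7
510 = 2 × 3 × 5 × 17
LCM(420, 510) = 2^2 × 3 × 5 × 7 × 17 = 7140.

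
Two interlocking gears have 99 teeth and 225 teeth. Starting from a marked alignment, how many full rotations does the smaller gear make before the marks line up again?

25 rotations

They are all back at their starting positions together after one LCM of the periods.
99 = 3^2 × 11
225 = 3^2 × 5^2
LCM(99, 225) = 3^2 × 5^2 × 11 = 2475.
Rotations for period 99: 2475 / 99 = 25.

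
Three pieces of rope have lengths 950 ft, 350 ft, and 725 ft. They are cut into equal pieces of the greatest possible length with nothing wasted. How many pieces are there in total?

Piece length = gcd(950, 350, 725).
950 = 2 × 5^2 × 19
350 = 2 × 5^2 × 7
725 = 5^2 × 29
gcd(950, 350, 725) = 5^2 = 25.
Total pieces = 950/25 + 350/25 + 725/25 = 38 + 14 + 29 = 81.

81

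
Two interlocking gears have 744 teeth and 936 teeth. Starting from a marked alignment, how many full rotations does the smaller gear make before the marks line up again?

All finish a whole number of cycles simultaneously at t = LCM of the periods.
744 = 2^3 × 3 × 31
936 = 2^3 × 3^2 × 13
LCM(744, 936) = 2^3 × 3^2 × 13 × 31 = 29016.
Rotations for period 744: 29016 / 744 = 39.

39 rotations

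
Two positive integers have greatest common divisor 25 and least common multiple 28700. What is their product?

For any two positive integers, gcd × lcm = product = 25 × 28700 = 717500.

717500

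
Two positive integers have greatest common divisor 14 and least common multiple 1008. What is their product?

For any two positive integers, gcd × lcm = product = 14 × 1008 = 14112.

14112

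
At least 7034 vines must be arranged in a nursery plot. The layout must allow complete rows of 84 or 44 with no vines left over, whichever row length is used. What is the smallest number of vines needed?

7392

The number of vines must be a common multiple of 84 and 44, so a multiple of their LCM.
84 = 2^2 × 3 × 7
44 = 2^2 × 11
LCM(84, 44) = 2^2 × 3 × 7 × 11 = 924.
Smallest multiple of 924 that is ≥ 7034: ⌈7034/924⌉ × 924 = 8 × 924 = 7392.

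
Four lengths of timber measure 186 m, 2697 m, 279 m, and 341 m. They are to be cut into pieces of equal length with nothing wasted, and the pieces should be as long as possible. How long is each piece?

31 m

Each piece length must divide every original length, so the longest possible is gcd(186, 2697, 279, 341).
186 = 2 × 3 × 31
2697 = 3 × 29 × 31
279 = 3^2 × 31
341 = 11 × 31
gcd(186, 2697, 279, 341) = 31.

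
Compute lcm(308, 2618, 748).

5236

308 = 2^2 × 7 × 11
2618 = 2 × 7 × 11 × 17
748 = 2^2 × 11 × 17
LCM(308, 2618, 748) = 2^2 × 7 × 11 × 17 = 5236.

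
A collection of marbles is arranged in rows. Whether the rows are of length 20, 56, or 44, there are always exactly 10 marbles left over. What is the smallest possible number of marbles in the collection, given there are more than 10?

3090

N − 10 must be a common multiple of 20, 56, and 44.
20 = 2^2 × 5
56 = 2^3 × 7
44 = 2^2 × 11
LCM(20, 56, 44) = 2^3 × 5 × 7 × 11 = 3080.
Smallest N > 10 is LCM + 10 = 3080 + 10 = 3090.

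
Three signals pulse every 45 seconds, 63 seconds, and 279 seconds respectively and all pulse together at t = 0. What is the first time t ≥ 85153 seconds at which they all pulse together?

87885 seconds

Joint pulses occur at multiples of LCM(45, 63, 279).
45 = 3^2 × 5
63 = 3^2 × 7
279 = 3^2 × 31
LCM(45, 63, 279) = 3^2 × 5 × 7 × 31 = 9765.
Smallest multiple of 9765 that is ≥ 85153: ⌈85153/9765⌉ × 9765 = 9 × 9765 = 87885.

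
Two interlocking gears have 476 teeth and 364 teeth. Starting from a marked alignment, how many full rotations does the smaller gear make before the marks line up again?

17 rotations

The first common completion time is the LCM of the periods.
476 = 2^2 × 7 × 17
364 = 2^2 × 7 × 13
LCM(476, 364) = 2^2 × 7 × 13 × 17 = 6188.
Rotations for period 364: 6188 / 364 = 17.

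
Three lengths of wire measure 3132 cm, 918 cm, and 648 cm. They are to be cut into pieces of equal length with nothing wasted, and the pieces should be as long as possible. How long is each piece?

54 cm

Each piece length must divide every original length, so the longest possible is gcd(3132, 918, 648).
3132 = 2^2 × 3^3 × 29
918 = 2 × 3^3 × 17
648 = 2^3 × 3^4
gcd(3132, 918, 648) = 2 × 3^3 = 54.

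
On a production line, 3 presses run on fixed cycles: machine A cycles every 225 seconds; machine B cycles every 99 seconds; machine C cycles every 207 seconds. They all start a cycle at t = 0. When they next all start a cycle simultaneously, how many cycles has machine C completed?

275 cycles

The first common completion time is the LCM of the periods.
225 = 3^2 × 5^2
99 = 3^2 × 11
207 = 3^2 × 23
LCM(225, 99, 207) = 3^2 × 5^2 × 11 × 23 = 56925.
Cycles for period 207: 56925 / 207 = 275.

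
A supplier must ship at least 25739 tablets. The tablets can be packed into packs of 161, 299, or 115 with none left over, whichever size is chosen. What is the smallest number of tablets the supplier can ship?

The number of tablets must be a common multiple of 161, 299, and 115, so a multiple of their LCM.
161 = 7 × 23
299 = 13 × 23
115 = 5 × 23
LCM(161, 299, 115) = 5 × 7 × 13 × 23 = 10465.
Smallest multiple of 10465 that is ≥ 25739: ⌈25739/10465⌉ × 10465 = 3 × 10465 = 31395.

31395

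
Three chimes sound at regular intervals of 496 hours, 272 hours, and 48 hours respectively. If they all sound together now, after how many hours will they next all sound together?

25296 hours

We need the least common multiple of the intervals.
496 = 2^4 × 31
272 = 2^4 × 17
48 = 2^4 × 3
LCM(496, 272, 48) = 2^4 × 3 × 17 × 31 = 25296.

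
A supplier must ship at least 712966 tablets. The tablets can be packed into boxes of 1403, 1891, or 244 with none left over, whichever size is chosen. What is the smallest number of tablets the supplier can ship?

869860

The number of tablets must be a common multiple of 1403, 1891, and 244, so a multiple of their LCM.
1403 = 23 × 61
1891 = 31 × 61
244 = 2^2 × 61
LCM(1403, 1891, 244) = 2^2 × 23 × 31 × 61 = 173972.
Smallest multiple of 173972 that is ≥ 712966: ⌈712966/173972⌉ × 173972 = 5 × 173972 = 869860.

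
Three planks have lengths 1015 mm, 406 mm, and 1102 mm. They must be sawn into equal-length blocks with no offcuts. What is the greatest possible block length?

29 mm

This is the greatest common divisor of 1015, 406, and 1102.
1015 = 5 × 7 × 29
406 = 2 × 7 × 29
1102 = 2 × 19 × 29
gcd(1015, 406, 1102) = 29.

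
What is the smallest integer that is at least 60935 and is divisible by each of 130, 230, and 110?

The integer must be a common multiple of 130, 230, and 110, so a multiple of their LCM.
130 = 2 × 5 × 13
230 = 2 × 5 × 23
110 = 2 × 5 × 11
LCM(130, 230, 110) = 2 × 5 × 11 × 13 × 23 = 32890.
Smallest multiple of 32890 that is ≥ 60935: ⌈60935/32890⌉ × 32890 = 2 × 32890 = 65780.

65780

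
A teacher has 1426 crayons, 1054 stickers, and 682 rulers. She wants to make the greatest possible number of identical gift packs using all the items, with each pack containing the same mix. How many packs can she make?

62 packs

The pack count must divide each quantity, so the greatest is gcd(1426, 1054, 682).
1426 = 2 × 23 × 31
1054 = 2 × 17 × 31
682 = 2 × 11 × 31
gcd(1426, 1054, 682) = 2 × 31 = 62.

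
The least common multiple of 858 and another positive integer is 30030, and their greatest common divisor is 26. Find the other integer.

gcd × lcm = product of the two integers, so the other integer is (26 × 30030) / 858 = 910.

910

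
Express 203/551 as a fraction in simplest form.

203 = 7 × 29
551 = 19 × 29
gcd(203, 551) = 29.
Divide numerator and denominator by 29: 203/551 = 7/19.

7/19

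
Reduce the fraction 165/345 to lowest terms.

11/23

165 = 3 × 5 × 11
345 = 3 × 5 × 23
gcd(165, 345) = 3 × 5 = 15.
Divide numerator and denominator by 15: 165/345 = 11/23.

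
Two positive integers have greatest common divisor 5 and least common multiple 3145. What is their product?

15725

For any two positive integers, gcd × lcm = product = 5 × 3145 = 15725.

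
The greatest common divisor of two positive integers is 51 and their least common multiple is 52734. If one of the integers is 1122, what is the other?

2397

For two integers, gcd × lcm = product, so the other is (51 × 52734) / 1122 = 2689434 / 1122 = 2397.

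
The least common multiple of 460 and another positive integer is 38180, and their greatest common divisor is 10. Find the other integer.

830

gcd × lcm = product of the two integers, so the other integer is (10 × 38180) / 460 = 830.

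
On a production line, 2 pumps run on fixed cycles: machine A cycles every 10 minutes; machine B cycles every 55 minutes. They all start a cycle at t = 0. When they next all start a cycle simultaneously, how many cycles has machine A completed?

The first common completion time is the LCM of the periods.
10 = 2 × 5
55 = 5 × 11
LCM(10, 55) = 2 × 5 × 11 = 110.
Cycles for period 10: 110 / 10 = 11.

11 cycles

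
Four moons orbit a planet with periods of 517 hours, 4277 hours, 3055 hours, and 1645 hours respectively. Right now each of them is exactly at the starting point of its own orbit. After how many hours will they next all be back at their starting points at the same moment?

235235 hours

We need the least common multiple of the intervals.
517 = 11 × 47
4277 = 7 × 13 × 47
3055 = 5 × 13 × 47
1645 = 5 × 7 × 47
LCM(517, 4277, 3055, 1645) = 5 × 7 × 11 × 13 × 47 = 235235.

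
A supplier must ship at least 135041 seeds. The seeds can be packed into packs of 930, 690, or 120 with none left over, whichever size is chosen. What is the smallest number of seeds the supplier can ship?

The number of seeds must be a common multiple of 930, 690, and 120, so a multiple of their LCM.
930 = 2 × 3 × 5 × 31
690 = 2 × 3 × 5 × 23
120 = 2^3 × 3 × 5
LCM(930, 690, 120) = 2^3 × 3 × 5 × 23 × 31 = 85560.
Smallest multiple of 85560 that is ≥ 135041: ⌈135041/85560⌉ × 85560 = 2 × 85560 = 171120.

171120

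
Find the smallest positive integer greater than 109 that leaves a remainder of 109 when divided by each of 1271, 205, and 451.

N − 109 must be a common multiple of 1271, 205, and 451.
1271 = 31 × 41
205 = 5 × 41
451 = 11 × 41
LCM(1271, 205, 451) = 5 × 11 × 31 × 41 = 69905.
Smallest N > 109 is LCM + 109 = 69905 + 109 = 70014.

70014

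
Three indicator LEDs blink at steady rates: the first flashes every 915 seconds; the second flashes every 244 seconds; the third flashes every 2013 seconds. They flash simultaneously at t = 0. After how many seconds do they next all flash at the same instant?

They coincide at every common multiple of the periods; the first is the LCM.
915 = 3 × 5 × 61
244 = 2^2 × 61
2013 = 3 × 11 × 61
LCM(915, 244, 2013) = 2^2 × 3 × 5 × 11 × 61 = 40260.

40260 seconds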